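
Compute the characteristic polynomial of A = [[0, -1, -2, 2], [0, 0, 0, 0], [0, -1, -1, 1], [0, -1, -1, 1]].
χ_A(x) = x^4

xI - A = [[x, 1, 2, -2], [0, x, 0, 0], [0, 1, x + 1, -1], [0, 1, 1, x - 1]].

Expanding det(xI - A) along the first row:
det(xI - A) = + (x)·det([[x, 0, 0], [1, x + 1, -1], [1, 1, x - 1]]) - (1)·det([[0, 0, 0], [0, x + 1, -1], [0, 1, x - 1]]) + (2)·det([[0, x, 0], [0, 1, -1], [0, 1, x - 1]]) - (-2)·det([[0, x, 0], [0, 1, x + 1], [0, 1, 1]]).

Evaluating gives χ_A(x) = x^4.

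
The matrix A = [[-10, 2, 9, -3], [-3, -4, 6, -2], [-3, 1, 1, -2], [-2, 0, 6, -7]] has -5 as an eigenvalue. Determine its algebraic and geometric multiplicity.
The characteristic polynomial is (x + 5)^4, so the factor x + 5 appears with exponent 4: the algebraic multiplicity is 4.

rank(A + 5I) = 2, so the eigenspace has dimension 4 - 2 = 2: the geometric multiplicity is 2.

Since 2 < 4, A is not diagonalizable.

algebraic multiplicity 4, geometric multiplicity 2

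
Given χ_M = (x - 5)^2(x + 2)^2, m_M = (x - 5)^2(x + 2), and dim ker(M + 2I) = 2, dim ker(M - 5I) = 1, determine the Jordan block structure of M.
Jordan blocks: (-2, 1), (-2, 1), (5, 2)

λ = -2: algebraic multiplicity 2 (exponent in χ_M), largest block size 1 (exponent in m_M), 2 blocks (geometric multiplicity). These force block sizes [1, 1].
λ = 5: algebraic multiplicity 2 (exponent in χ_M), largest block size 2 (exponent in m_M), 1 block (geometric multiplicity). This forces block sizes [2].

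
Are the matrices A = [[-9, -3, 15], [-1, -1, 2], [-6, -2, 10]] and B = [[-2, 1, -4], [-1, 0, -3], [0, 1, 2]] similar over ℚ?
Two matrices over a field are similar if and only if they have the same invariant factors.

Both A and B have characteristic polynomial x^3 and minimal polynomial x^3. Computing further, both have invariant factors x^3. Hence A and B are similar.

Yes.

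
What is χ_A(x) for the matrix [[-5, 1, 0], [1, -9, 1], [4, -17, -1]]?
xI - A = [[x + 5, -1, 0], [-1, x + 9, -1], [-4, 17, x + 1]].

Expanding det(xI - A) along the first row:
det(xI - A) = + (x + 5)·det([[x + 9, -1], [17, x + 1]]) - (-1)·det([[-1, -1], [-4, x + 1]]) + (0)·det([[-1, x + 9], [-4, 17]]).

Evaluating gives χ_A(x) = x^3 + 15x^2 + 75x + 125 = (x + 5)^3.

χ_A(x) = (x + 5)^3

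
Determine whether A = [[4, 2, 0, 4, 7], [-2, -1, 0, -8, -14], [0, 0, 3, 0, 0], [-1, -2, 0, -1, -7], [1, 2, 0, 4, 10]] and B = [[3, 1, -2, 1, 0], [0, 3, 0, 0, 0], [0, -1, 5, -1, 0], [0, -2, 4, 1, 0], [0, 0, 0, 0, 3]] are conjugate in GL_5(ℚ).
Two matrices over a field are similar if and only if they have the same invariant factors.

Both A and B have characteristic polynomial (x - 3)^5 and minimal polynomial (x - 3)^2. Computing further, both have invariant factors x - 3, x - 3, x - 3, (x - 3)^2. Hence A and B are similar.

Yes.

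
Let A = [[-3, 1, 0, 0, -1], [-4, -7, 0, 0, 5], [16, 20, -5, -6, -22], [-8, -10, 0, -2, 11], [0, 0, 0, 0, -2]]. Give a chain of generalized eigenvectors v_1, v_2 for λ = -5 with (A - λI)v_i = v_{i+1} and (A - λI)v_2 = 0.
v_1 = [[0, 1, -4, 2, 0]]^T, v_2 = [[1, -2, 8, -4, 0]]^T

We seek v_1 ∈ ker((A + 5I)^2) \ ker(A + 5I), then set v_{i+1} = (A + 5I) v_i.

One such chain is v_1 = [[0, 1, -4, 2, 0]]^T, v_2 = [[1, -2, 8, -4, 0]]^T. Check: (A + 5I) v_2 = [[0, 0, 0, 0, 0]]^T = 0.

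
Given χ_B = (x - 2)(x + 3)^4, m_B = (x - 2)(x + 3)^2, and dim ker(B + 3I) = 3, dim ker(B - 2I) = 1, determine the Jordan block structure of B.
λ = -3: algebraic multiplicity 4 (exponent in χ_B), largest block size 2 (exponent in m_B), 3 blocks (geometric multiplicity). These force block sizes [2, 1, 1].
λ = 2: algebraic multiplicity 1 (exponent in χ_B), largest block size 1 (exponent in m_B), 1 block (geometric multiplicity). This forces block sizes [1].

Jordan blocks: (-3, 2), (-3, 1), (-3, 1), (2, 1)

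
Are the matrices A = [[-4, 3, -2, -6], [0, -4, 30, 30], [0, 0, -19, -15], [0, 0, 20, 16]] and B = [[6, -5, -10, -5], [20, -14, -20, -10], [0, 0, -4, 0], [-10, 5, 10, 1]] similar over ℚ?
No.

Both have characteristic polynomial (x - 1)(x + 4)^3, but the minimal polynomial of A is (x - 1)(x + 4)^2 while the minimal polynomial of B is (x - 1)(x + 4). The minimal polynomial is a similarity invariant, so A and B are not similar.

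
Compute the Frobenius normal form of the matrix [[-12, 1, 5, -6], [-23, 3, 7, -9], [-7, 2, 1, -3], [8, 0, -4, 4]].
R = [[0, 0, 0, 4], [1, 0, 0, -11], [0, 1, 0, -3], [0, 0, 1, -4]]

The invariant factors of A (the non-unit diagonal entries of the Smith normal form of xI - A over ℚ[x]) are (x + 4)(x^3 + 3x - 1), each dividing the next. The characteristic polynomial is their product, (x + 4)(x^3 + 3x - 1).

The rational canonical form is the block-diagonal matrix of companion matrices C(f_i):
R = [[0, 0, 0, 4], [1, 0, 0, -11], [0, 1, 0, -3], [0, 0, 1, -4]].

Note the characteristic polynomial does not split into linear factors over ℚ, so A has no Jordan form over ℚ; the rational canonical form exists over any field.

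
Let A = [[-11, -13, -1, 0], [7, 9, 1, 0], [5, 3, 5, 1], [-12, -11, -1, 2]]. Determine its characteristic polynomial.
χ_A(x) = (x - 3)^3(x + 4)

xI - A = [[x + 11, 13, 1, 0], [-7, x - 9, -1, 0], [-5, -3, x - 5, -1], [12, 11, 1, x - 2]].

Expanding det(xI - A) along the first row:
det(xI - A) = + (x + 11)·det([[x - 9, -1, 0], [-3, x - 5, -1], [11, 1, x - 2]]) - (13)·det([[-7, -1, 0], [-5, x - 5, -1], [12, 1, x - 2]]) + (1)·det([[-7, x - 9, 0], [-5, -3, -1], [12, 11, x - 2]]) - (0)·det([[-7, x - 9, -1], [-5, -3, x - 5], [12, 11, 1]]).

Evaluating gives χ_A(x) = x^4 - 5x^3 - 9x^2 + 81x - 108 = (x - 3)^3(x + 4).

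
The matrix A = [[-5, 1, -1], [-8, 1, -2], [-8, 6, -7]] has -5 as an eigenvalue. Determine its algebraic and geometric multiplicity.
algebraic multiplicity 2, geometric multiplicity 1

The characteristic polynomial is (x + 1)(x + 5)^2, so the factor x + 5 appears with exponent 2: the algebraic multiplicity is 2.

rank(A + 5I) = 2, so the eigenspace has dimension 3 - 2 = 1: the geometric multiplicity is 1.

Since 1 < 2, A is not diagonalizable.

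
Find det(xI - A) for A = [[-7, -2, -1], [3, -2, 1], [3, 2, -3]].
xI - A = [[x + 7, 2, 1], [-3, x + 2, -1], [-3, -2, x + 3]].

Expanding det(xI - A) along the first row:
det(xI - A) = + (x + 7)·det([[x + 2, -1], [-2, x + 3]]) - (2)·det([[-3, -1], [-3, x + 3]]) + (1)·det([[-3, x + 2], [-3, -2]]).

Evaluating gives χ_A(x) = x^3 + 12x^2 + 48x + 64 = (x + 4)^3.

χ_A(x) = (x + 4)^3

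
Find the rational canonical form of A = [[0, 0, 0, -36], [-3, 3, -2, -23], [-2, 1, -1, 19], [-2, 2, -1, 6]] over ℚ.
R = [[0, 0, 0, -36], [1, 0, 0, -48], [0, 1, 0, -4], [0, 0, 1, 8]]

The invariant factors of A (the non-unit diagonal entries of the Smith normal form of xI - A over ℚ[x]) are (x^2 - 4x - 6)^2, each dividing the next. The characteristic polynomial is their product, (x^2 - 4x - 6)^2.

The rational canonical form is the block-diagonal matrix of companion matrices C(f_i):
R = [[0, 0, 0, -36], [1, 0, 0, -48], [0, 1, 0, -4], [0, 0, 1, 8]].

Note the characteristic polynomial does not split into linear factors over ℚ, so A has no Jordan form over ℚ; the rational canonical form exists over any field.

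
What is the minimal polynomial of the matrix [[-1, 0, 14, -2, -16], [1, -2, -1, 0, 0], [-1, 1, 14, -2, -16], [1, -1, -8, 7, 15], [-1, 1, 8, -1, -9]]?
The characteristic polynomial factors as (x - 6)^2(x + 1)^3. The minimal polynomial is ∏(x - λ)^{k_λ} where k_λ is the size of the largest Jordan block at λ.

For λ = -1: rank(A + I) = 3, and the largest Jordan block has size 2 (the smallest k with rank((A + I)^k) = rank((A + I)^(k+1))).
For λ = 6: rank(A - 6I) = 4, and the largest Jordan block has size 2 (the smallest k with rank((A - 6I)^k) = rank((A - 6I)^(k+1))).

So m_A(x) = (x - 6)^2(x + 1)^2.

m_A(x) = (x - 6)^2(x + 1)^2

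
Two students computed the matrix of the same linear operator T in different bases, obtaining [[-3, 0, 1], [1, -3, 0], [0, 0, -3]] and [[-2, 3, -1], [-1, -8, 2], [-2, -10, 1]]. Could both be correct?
Two matrices over a field are similar if and only if they have the same invariant factors.

Both A and B have characteristic polynomial (x + 3)^3 and minimal polynomial (x + 3)^3. Computing further, both have invariant factors (x + 3)^3. Hence A and B are similar.

Yes.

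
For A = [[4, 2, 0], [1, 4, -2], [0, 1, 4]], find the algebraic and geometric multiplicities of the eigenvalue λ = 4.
algebraic multiplicity 3, geometric multiplicity 1

The characteristic polynomial is (x - 4)^3, so the factor x - 4 appears with exponent 3: the algebraic multiplicity is 3.

rank(A - 4I) = 2, so the eigenspace has dimension 3 - 2 = 1: the geometric multiplicity is 1.

Since 1 < 3, A is not diagonalizable.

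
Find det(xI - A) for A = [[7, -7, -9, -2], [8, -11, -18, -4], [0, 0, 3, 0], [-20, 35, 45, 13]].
xI - A = [[x - 7, 7, 9, 2], [-8, x + 11, 18, 4], [0, 0, x - 3, 0], [20, -35, -45, x - 13]].

Expanding det(xI - A) along the first row:
det(xI - A) = + (x - 7)·det([[x + 11, 18, 4], [0, x - 3, 0], [-35, -45, x - 13]]) - (7)·det([[-8, 18, 4], [0, x - 3, 0], [20, -45, x - 13]]) + (9)·det([[-8, x + 11, 4], [0, 0, 0], [20, -35, x - 13]]) - (2)·det([[-8, x + 11, 18], [0, 0, x - 3], [20, -35, -45]]).

Evaluating gives χ_A(x) = x^4 - 12x^3 + 54x^2 - 108x + 81 = (x - 3)^4.

χ_A(x) = (x - 3)^4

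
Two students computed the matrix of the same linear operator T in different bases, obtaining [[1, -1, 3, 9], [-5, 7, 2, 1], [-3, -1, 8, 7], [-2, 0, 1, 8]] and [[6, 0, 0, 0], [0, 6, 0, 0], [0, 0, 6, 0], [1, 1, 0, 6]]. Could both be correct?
No.

Both have characteristic polynomial (x - 6)^4, but the minimal polynomial of A is (x - 6)^3 while the minimal polynomial of B is (x - 6)^2. The minimal polynomial is a similarity invariant, so A and B are not similar.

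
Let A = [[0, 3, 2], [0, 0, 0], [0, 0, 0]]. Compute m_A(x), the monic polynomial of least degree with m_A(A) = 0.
m_A(x) = x^2

The characteristic polynomial factors as x^3. The minimal polynomial is ∏(x - λ)^{k_λ} where k_λ is the size of the largest Jordan block at λ.

For λ = 0: rank(A) = 1, and the largest Jordan block has size 2 (the smallest k with rank(A^k) = rank(A^(k+1))).

So m_A(x) = x^2.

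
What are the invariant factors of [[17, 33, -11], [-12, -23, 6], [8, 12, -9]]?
x + 5, (x + 5)^2

The Jordan structure of A has elementary divisors (x + 5)^2, (x + 5). Arranging the block sizes at each eigenvalue in decreasing order and taking row products gives the invariant factors.

Invariant factors (smallest first, each dividing the next): x + 5, (x + 5)^2.

Check: the last factor (x + 5)^2 is the minimal polynomial, and the product (x + 5)^3 is the characteristic polynomial.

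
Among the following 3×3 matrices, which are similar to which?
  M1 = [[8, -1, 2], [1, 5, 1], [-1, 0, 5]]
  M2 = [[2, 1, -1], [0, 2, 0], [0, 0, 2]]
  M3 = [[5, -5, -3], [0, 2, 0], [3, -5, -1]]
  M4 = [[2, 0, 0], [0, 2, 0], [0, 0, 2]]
3 classes: {M1}, {M2, M3}, {M4}

Characteristic polynomials: χ_{M1} = (x - 6)^3, χ_{M2} = (x - 2)^3, χ_{M3} = (x - 2)^3, χ_{M4} = (x - 2)^3.

{M1}: invariant factors (x - 6)^3.

{M2, M3}: invariant factors x - 2, (x - 2)^2.

{M4}: invariant factors x - 2, x - 2, x - 2.

Matrices are similar if and only if their invariant-factor lists agree; the partition into similarity classes is {M1}, {M2, M3}, {M4}.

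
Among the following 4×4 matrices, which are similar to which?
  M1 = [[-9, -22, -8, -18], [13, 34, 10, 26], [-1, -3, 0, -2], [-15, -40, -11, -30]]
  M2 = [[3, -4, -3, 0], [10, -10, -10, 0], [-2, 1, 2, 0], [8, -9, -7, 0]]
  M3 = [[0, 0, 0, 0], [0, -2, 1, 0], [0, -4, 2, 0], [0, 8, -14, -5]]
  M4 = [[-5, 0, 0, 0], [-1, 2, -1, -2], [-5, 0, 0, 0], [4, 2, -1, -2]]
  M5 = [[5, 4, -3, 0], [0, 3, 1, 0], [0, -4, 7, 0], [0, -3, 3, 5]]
Characteristic polynomials: χ_{M1} = x^3(x + 5), χ_{M2} = x^3(x + 5), χ_{M3} = x^3(x + 5), χ_{M4} = x^3(x + 5), χ_{M5} = (x - 5)^4.

{M1, M2}: invariant factors x^3(x + 5).

{M3, M4}: invariant factors x, x^2(x + 5).

{M5}: invariant factors x - 5, (x - 5)^3.

Matrices are similar if and only if their invariant-factor lists agree; the partition into similarity classes is {M1, M2}, {M3, M4}, {M5}.

3 classes: {M1, M2}, {M3, M4}, {M5}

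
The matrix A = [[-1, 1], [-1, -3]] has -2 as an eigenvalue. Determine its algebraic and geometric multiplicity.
The characteristic polynomial is (x + 2)^2, so the factor x + 2 appears with exponent 2: the algebraic multiplicity is 2.

rank(A + 2I) = 1, so the eigenspace has dimension 2 - 1 = 1: the geometric multiplicity is 1.

Since 1 < 2, A is not diagonalizable.

algebraic multiplicity 2, geometric multiplicity 1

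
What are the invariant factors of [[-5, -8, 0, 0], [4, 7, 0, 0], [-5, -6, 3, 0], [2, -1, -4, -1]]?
The Jordan structure of A has elementary divisors (x + 1)^2, (x - 3)^2. Arranging the block sizes at each eigenvalue in decreasing order and taking row products gives the invariant factors.

Invariant factors (smallest first, each dividing the next): (x - 3)^2(x + 1)^2.

Check: the last factor (x - 3)^2(x + 1)^2 is the minimal polynomial, and the product (x - 3)^2(x + 1)^2 is the characteristic polynomial.

(x - 3)^2(x + 1)^2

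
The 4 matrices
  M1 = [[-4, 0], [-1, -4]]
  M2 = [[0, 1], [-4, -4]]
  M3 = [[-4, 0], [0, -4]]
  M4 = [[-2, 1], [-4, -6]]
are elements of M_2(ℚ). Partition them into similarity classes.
3 classes: {M1, M4}, {M2}, {M3}

Characteristic polynomials: χ_{M1} = (x + 4)^2, χ_{M2} = (x + 2)^2, χ_{M3} = (x + 4)^2, χ_{M4} = (x + 4)^2.

{M1, M4}: invariant factors (x + 4)^2.

{M2}: invariant factors (x + 2)^2.

{M3}: invariant factors x + 4, x + 4.

Matrices are similar if and only if their invariant-factor lists agree; the partition into similarity classes is {M1, M4}, {M2}, {M3}.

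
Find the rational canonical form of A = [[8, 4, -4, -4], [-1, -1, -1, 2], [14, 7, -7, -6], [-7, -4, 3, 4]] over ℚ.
R = [[0, 0, 0, -4], [1, 0, 0, 8], [0, 1, 0, -8], [0, 0, 1, 4]]

The invariant factors of A (the non-unit diagonal entries of the Smith normal form of xI - A over ℚ[x]) are (x^2 - 2x + 2)^2, each dividing the next. The characteristic polynomial is their product, (x^2 - 2x + 2)^2.

The rational canonical form is the block-diagonal matrix of companion matrices C(f_i):
R = [[0, 0, 0, -4], [1, 0, 0, 8], [0, 1, 0, -8], [0, 0, 1, 4]].

Note the characteristic polynomial does not split into linear factors over ℚ, so A has no Jordan form over ℚ; the rational canonical form exists over any field.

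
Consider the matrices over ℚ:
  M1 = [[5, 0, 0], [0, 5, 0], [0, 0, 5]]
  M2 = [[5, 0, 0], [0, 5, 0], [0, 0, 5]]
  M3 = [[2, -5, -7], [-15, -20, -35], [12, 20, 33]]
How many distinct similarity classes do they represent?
2 classes: {M1, M2}, {M3}

Characteristic polynomials: χ_{M1} = (x - 5)^3, χ_{M2} = (x - 5)^3, χ_{M3} = (x - 5)^3.

{M1, M2}: invariant factors x - 5, x - 5, x - 5.

{M3}: invariant factors x - 5, (x - 5)^2.

Matrices are similar if and only if their invariant-factor lists agree; the partition into similarity classes is {M1, M2}, {M3}.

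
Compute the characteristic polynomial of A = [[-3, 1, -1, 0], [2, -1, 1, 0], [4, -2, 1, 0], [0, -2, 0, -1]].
xI - A = [[x + 3, -1, 1, 0], [-2, x + 1, -1, 0], [-4, 2, x - 1, 0], [0, 2, 0, x + 1]].

Expanding det(xI - A) along the first row:
det(xI - A) = + (x + 3)·det([[x + 1, -1, 0], [2, x - 1, 0], [2, 0, x + 1]]) - (-1)·det([[-2, -1, 0], [-4, x - 1, 0], [0, 0, x + 1]]) + (1)·det([[-2, x + 1, 0], [-4, 2, 0], [0, 2, x + 1]]) - (0)·det([[-2, x + 1, -1], [-4, 2, x - 1], [0, 2, 0]]).

Evaluating gives χ_A(x) = x^4 + 4x^3 + 6x^2 + 4x + 1 = (x + 1)^4.

χ_A(x) = (x + 1)^4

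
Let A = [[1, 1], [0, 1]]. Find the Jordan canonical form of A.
The characteristic polynomial is det(xI - A) = (x - 1)^2, so the eigenvalues are 1 (algebraic multiplicity 2).

For λ = 1: rank(A - I) = 1, rank((A - I)^2) = 0. The eigenspace has dimension 2 - 1 = 1, so there is 1 Jordan block; the rank sequence gives block sizes [2].

Assembling the blocks gives the Jordan form J above.

J = [[1, 1], [0, 1]]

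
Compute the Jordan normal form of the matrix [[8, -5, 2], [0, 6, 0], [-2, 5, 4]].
The characteristic polynomial is det(xI - A) = (x - 6)^3, so the eigenvalues are 6 (algebraic multiplicity 3).

For λ = 6: rank(A - 6I) = 1, rank((A - 6I)^2) = 0. The eigenspace has dimension 3 - 1 = 2, so there are 2 Jordan blocks; the rank sequence gives block sizes [2, 1].

Assembling the blocks gives the Jordan form J above.

J = [[6, 1, 0], [0, 6, 0], [0, 0, 6]]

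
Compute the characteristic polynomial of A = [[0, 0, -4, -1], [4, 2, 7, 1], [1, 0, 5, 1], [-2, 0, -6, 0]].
xI - A = [[x, 0, 4, 1], [-4, x - 2, -7, -1], [-1, 0, x - 5, -1], [2, 0, 6, x]].

Expanding det(xI - A) along the first row:
det(xI - A) = + (x)·det([[x - 2, -7, -1], [0, x - 5, -1], [0, 6, x]]) - (0)·det([[-4, -7, -1], [-1, x - 5, -1], [2, 6, x]]) + (4)·det([[-4, x - 2, -1], [-1, 0, -1], [2, 0, x]]) - (1)·det([[-4, x - 2, -7], [-1, 0, x - 5], [2, 0, 6]]).

Evaluating gives χ_A(x) = x^4 - 7x^3 + 18x^2 - 20x + 8 = (x - 2)^3(x - 1).

χ_A(x) = (x - 2)^3(x - 1)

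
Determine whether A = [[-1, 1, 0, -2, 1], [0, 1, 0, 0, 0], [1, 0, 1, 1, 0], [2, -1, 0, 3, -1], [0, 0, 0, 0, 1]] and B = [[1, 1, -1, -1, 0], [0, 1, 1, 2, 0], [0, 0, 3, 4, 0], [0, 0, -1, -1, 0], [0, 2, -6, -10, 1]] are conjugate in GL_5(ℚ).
Two matrices over a field are similar if and only if they have the same invariant factors.

Both A and B have characteristic polynomial (x - 1)^5 and minimal polynomial (x - 1)^2. Computing further, both have invariant factors x - 1, (x - 1)^2, (x - 1)^2. Hence A and B are similar.

Yes.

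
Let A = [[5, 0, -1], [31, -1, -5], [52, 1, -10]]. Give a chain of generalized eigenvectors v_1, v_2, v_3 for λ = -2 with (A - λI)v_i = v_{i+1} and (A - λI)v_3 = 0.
We seek v_1 ∈ ker((A + 2I)^3) \ ker((A + 2I)^2), then set v_{i+1} = (A + 2I) v_i.

One such chain is v_1 = [[1, 5, 9]]^T, v_2 = [[-2, -9, -15]]^T, v_3 = [[1, 4, 7]]^T. Check: (A + 2I) v_3 = [[0, 0, 0]]^T = 0.

v_1 = [[1, 5, 9]]^T, v_2 = [[-2, -9, -15]]^T, v_3 = [[1, 4, 7]]^T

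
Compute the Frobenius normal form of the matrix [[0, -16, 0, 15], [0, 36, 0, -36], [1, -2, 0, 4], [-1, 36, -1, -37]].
The invariant factors of A (the non-unit diagonal entries of the Smith normal form of xI - A over ℚ[x]) are (x - 4)(x - 1)(x + 3)^2, each dividing the next. The characteristic polynomial is their product, (x - 4)(x - 1)(x + 3)^2.

The rational canonical form is the block-diagonal matrix of companion matrices C(f_i):
R = [[0, 0, 0, -36], [1, 0, 0, 21], [0, 1, 0, 17], [0, 0, 1, -1]].

R = [[0, 0, 0, -36], [1, 0, 0, 21], [0, 1, 0, 17], [0, 0, 1, -1]]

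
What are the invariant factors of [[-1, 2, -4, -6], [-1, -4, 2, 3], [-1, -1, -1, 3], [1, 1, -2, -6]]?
x + 3, x + 3, (x + 3)^2

The Jordan structure of A has elementary divisors (x + 3)^2, (x + 3), (x + 3). Arranging the block sizes at each eigenvalue in decreasing order and taking row products gives the invariant factors.

Invariant factors (smallest first, each dividing the next): x + 3, x + 3, (x + 3)^2.

Check: the last factor (x + 3)^2 is the minimal polynomial, and the product (x + 3)^4 is the characteristic polynomial.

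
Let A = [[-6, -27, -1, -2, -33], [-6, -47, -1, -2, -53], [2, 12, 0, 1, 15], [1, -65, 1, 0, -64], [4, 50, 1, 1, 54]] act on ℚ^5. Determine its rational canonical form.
R = [[0, 0, 0, 0, -20], [1, 0, 0, 0, -79], [0, 1, 0, 0, -35], [0, 0, 1, 0, 26], [0, 0, 0, 1, 1]]

The invariant factors of A (the non-unit diagonal entries of the Smith normal form of xI - A over ℚ[x]) are (x - 4)(x + 1)(x + 5)(x^2 - 3x - 1), each dividing the next. The characteristic polynomial is their product, (x - 4)(x + 1)(x + 5)(x^2 - 3x - 1).

The rational canonical form is the block-diagonal matrix of companion matrices C(f_i):
R = [[0, 0, 0, 0, -20], [1, 0, 0, 0, -79], [0, 1, 0, 0, -35], [0, 0, 1, 0, 26], [0, 0, 0, 1, 1]].

Note the characteristic polynomial does not split into linear factors over ℚ, so A has no Jordan form over ℚ; the rational canonical form exists over any field.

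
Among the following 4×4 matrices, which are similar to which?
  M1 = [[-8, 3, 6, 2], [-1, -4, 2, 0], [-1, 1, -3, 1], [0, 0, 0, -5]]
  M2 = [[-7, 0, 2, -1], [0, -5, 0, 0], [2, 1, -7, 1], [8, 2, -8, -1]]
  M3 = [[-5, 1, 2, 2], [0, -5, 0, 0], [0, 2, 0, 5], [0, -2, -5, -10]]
1 class: {M1, M2, M3}

Characteristic polynomials: χ_{M1} = (x + 5)^4, χ_{M2} = (x + 5)^4, χ_{M3} = (x + 5)^4.

{M1, M2, M3}: invariant factors (x + 5)^2, (x + 5)^2.

Matrices are similar if and only if their invariant-factor lists agree; the partition into similarity classes is {M1, M2, M3}.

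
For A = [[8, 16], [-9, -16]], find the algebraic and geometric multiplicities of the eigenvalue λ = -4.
algebraic multiplicity 2, geometric multiplicity 1

The characteristic polynomial is (x + 4)^2, so the factor x + 4 appears with exponent 2: the algebraic multiplicity is 2.

rank(A + 4I) = 1, so the eigenspace has dimension 2 - 1 = 1: the geometric multiplicity is 1.

Since 1 < 2, A is not diagonalizable.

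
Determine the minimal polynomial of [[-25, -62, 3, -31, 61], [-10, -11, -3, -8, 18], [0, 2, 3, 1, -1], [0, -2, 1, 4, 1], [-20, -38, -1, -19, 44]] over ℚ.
The characteristic polynomial factors as (x - 5)^4(x + 5). The minimal polynomial is ∏(x - λ)^{k_λ} where k_λ is the size of the largest Jordan block at λ.

For λ = -5: rank(A + 5I) = 4, and the largest Jordan block has size 1 (the smallest k with rank((A + 5I)^k) = rank((A + 5I)^(k+1))).
For λ = 5: rank(A - 5I) = 3, and the largest Jordan block has size 3 (the smallest k with rank((A - 5I)^k) = rank((A - 5I)^(k+1))).

So m_A(x) = (x - 5)^3(x + 5).

m_A(x) = (x - 5)^3(x + 5)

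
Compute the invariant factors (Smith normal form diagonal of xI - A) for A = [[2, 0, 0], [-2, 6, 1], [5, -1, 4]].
The Jordan structure of A has elementary divisors (x - 2), (x - 5)^2. Arranging the block sizes at each eigenvalue in decreasing order and taking row products gives the invariant factors.

Invariant factors (smallest first, each dividing the next): (x - 5)^2(x - 2).

Check: the last factor (x - 5)^2(x - 2) is the minimal polynomial, and the product (x - 5)^2(x - 2) is the characteristic polynomial.

(x - 5)^2(x - 2)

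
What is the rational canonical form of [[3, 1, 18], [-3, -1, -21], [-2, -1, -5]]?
The invariant factors of A (the non-unit diagonal entries of the Smith normal form of xI - A over ℚ[x]) are (x + 1)(x^2 + 2x + 3), each dividing the next. The characteristic polynomial is their product, (x + 1)(x^2 + 2x + 3).

The rational canonical form is the block-diagonal matrix of companion matrices C(f_i):
R = [[0, 0, -3], [1, 0, -5], [0, 1, -3]].

Note the characteristic polynomial does not split into linear factors over ℚ, so A has no Jordan form over ℚ; the rational canonical form exists over any field.

R = [[0, 0, -3], [1, 0, -5], [0, 1, -3]]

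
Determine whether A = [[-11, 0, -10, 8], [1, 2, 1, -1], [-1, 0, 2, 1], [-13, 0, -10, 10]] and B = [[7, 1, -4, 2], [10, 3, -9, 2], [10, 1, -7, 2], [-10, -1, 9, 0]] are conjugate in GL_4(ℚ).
Both have characteristic polynomial (x - 2)^3(x + 3), but the minimal polynomial of A is (x - 2)^3(x + 3) while the minimal polynomial of B is (x - 2)^2(x + 3). The minimal polynomial is a similarity invariant, so A and B are not similar.

No.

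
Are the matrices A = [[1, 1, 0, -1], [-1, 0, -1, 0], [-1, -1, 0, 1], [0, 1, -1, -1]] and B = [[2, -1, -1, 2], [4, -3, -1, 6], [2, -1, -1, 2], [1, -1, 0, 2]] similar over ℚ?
Two matrices over a field are similar if and only if they have the same invariant factors.

Both A and B have characteristic polynomial x^4 and minimal polynomial x^2. Computing further, both have invariant factors x^2, x^2. Hence A and B are similar.

Yes.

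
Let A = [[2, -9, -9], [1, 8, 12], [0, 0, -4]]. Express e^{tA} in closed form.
A has Jordan form J = [[-4, 0, 0], [0, 5, 1], [0, 0, 5]] with A = PJP^{-1}, so e^{tA} = P e^{tJ} P^{-1}.

For a Jordan block J_k(λ), e^{tJ_k(λ)} = e^{λt} · (I + tN + t^2 N^2/2! + ... + t^{k-1} N^{k-1}/(k-1)!) where N is the nilpotent superdiagonal part.

Assembling the blocks and conjugating back gives the entries of e^{tA} as shown above.

e^{tA} = [[(1 - 3*t)*e^{5*t}, -9*t*e^{5*t}, -9*t*e^{5*t}], [t*e^{5*t}, (3*t + 1)*e^{5*t}, ((3*t + 1)*e^{9*t} - 1)*e^{-4*t}], [0, 0, e^{-4*t}]]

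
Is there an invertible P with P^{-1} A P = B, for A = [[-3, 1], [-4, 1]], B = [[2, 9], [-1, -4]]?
Yes.

Two matrices over a field are similar if and only if they have the same invariant factors.

Both A and B have characteristic polynomial (x + 1)^2 and minimal polynomial (x + 1)^2. Computing further, both have invariant factors (x + 1)^2. Hence A and B are similar.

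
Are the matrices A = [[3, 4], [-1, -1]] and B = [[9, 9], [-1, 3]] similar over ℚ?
trace(A) = 2 but trace(B) = 12. The trace is a similarity invariant, so A and B are not similar.

No.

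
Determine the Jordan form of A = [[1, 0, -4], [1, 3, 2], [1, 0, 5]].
The characteristic polynomial is det(xI - A) = (x - 3)^3, so the eigenvalues are 3 (algebraic multiplicity 3).

For λ = 3: rank(A - 3I) = 1, rank((A - 3I)^2) = 0. The eigenspace has dimension 3 - 1 = 2, so there are 2 Jordan blocks; the rank sequence gives block sizes [2, 1].

Assembling the blocks gives the Jordan form J above.

J = [[3, 1, 0], [0, 3, 0], [0, 0, 3]]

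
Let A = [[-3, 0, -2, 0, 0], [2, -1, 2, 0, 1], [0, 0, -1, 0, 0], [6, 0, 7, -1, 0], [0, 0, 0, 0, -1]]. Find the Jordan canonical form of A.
J = [[-3, 0, 0, 0, 0], [0, -1, 1, 0, 0], [0, 0, -1, 0, 0], [0, 0, 0, -1, 1], [0, 0, 0, 0, -1]]

The characteristic polynomial is det(xI - A) = (x + 1)^4(x + 3), so the eigenvalues are -3 (algebraic multiplicity 1), -1 (algebraic multiplicity 4).

For λ = -3: algebraic multiplicity 1 gives one 1×1 block.

For λ = -1: rank(A + I) = 3, rank((A + I)^2) = 1. The eigenspace has dimension 5 - 3 = 2, so there are 2 Jordan blocks; the rank sequence gives block sizes [2, 2].

Assembling the blocks gives the Jordan form J above.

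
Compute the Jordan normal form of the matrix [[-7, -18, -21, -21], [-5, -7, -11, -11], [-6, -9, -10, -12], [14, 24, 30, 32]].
J = [[2, 1, 0, 0], [0, 2, 1, 0], [0, 0, 2, 0], [0, 0, 0, 2]]

The characteristic polynomial is det(xI - A) = (x - 2)^4, so the eigenvalues are 2 (algebraic multiplicity 4).

For λ = 2: rank(A - 2I) = 2, rank((A - 2I)^2) = 1, rank((A - 2I)^3) = 0. The eigenspace has dimension 4 - 2 = 2, so there are 2 Jordan blocks; the rank sequence gives block sizes [3, 1].

Assembling the blocks gives the Jordan form J above.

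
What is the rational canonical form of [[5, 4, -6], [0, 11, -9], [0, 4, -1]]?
R = [[5, 0, 0], [0, 0, -25], [0, 1, 10]]

The invariant factors of A (the non-unit diagonal entries of the Smith normal form of xI - A over ℚ[x]) are x - 5, (x - 5)^2, each dividing the next. The characteristic polynomial is their product, (x - 5)^3.

The rational canonical form is the block-diagonal matrix of companion matrices C(f_i):
R = [[5, 0, 0], [0, 0, -25], [0, 1, 10]].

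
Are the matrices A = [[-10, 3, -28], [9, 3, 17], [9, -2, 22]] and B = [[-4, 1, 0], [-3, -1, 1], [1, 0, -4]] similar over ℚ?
trace(A) = 15 but trace(B) = -9. The trace is a similarity invariant, so A and B are not similar.

No.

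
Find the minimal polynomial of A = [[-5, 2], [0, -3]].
The characteristic polynomial factors as (x + 3)(x + 5). The minimal polynomial is ∏(x - λ)^{k_λ} where k_λ is the size of the largest Jordan block at λ.

For λ = -5: rank(A + 5I) = 1, and the largest Jordan block has size 1 (the smallest k with rank((A + 5I)^k) = rank((A + 5I)^(k+1))).
For λ = -3: rank(A + 3I) = 1, and the largest Jordan block has size 1 (the smallest k with rank((A + 3I)^k) = rank((A + 3I)^(k+1))).

So m_A(x) = (x + 3)(x + 5).

m_A(x) = (x + 3)(x + 5)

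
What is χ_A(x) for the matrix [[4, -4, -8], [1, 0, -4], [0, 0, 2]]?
xI - A = [[x - 4, 4, 8], [-1, x, 4], [0, 0, x - 2]].

Expanding det(xI - A) along the first row:
det(xI - A) = + (x - 4)·det([[x, 4], [0, x - 2]]) - (4)·det([[-1, 4], [0, x - 2]]) + (8)·det([[-1, x], [0, 0]]).

Evaluating gives χ_A(x) = x^3 - 6x^2 + 12x - 8 = (x - 2)^3.

χ_A(x) = (x - 2)^3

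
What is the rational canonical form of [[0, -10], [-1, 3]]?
The invariant factors of A (the non-unit diagonal entries of the Smith normal form of xI - A over ℚ[x]) are (x - 5)(x + 2), each dividing the next. The characteristic polynomial is their product, (x - 5)(x + 2).

The rational canonical form is the block-diagonal matrix of companion matrices C(f_i):
R = [[0, 10], [1, 3]].

R = [[0, 10], [1, 3]]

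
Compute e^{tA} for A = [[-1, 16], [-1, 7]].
A has Jordan form J = [[3, 1], [0, 3]] with A = PJP^{-1}, so e^{tA} = P e^{tJ} P^{-1}.

For a Jordan block J_k(λ), e^{tJ_k(λ)} = e^{λt} · (I + tN + t^2 N^2/2! + ... + t^{k-1} N^{k-1}/(k-1)!) where N is the nilpotent superdiagonal part.

Assembling the blocks and conjugating back gives the entries of e^{tA} as shown above.

e^{tA} = [[(1 - 4*t)*e^{3*t}, 16*t*e^{3*t}], [-t*e^{3*t}, (4*t + 1)*e^{3*t}]]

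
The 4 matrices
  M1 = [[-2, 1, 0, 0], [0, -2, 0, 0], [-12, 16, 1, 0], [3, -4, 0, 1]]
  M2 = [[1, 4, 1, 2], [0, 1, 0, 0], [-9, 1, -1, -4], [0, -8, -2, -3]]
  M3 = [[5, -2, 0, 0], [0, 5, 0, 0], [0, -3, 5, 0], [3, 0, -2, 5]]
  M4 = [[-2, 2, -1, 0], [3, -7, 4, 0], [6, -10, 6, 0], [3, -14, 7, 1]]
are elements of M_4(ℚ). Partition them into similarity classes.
2 classes: {M1, M2, M4}, {M3}

Characteristic polynomials: χ_{M1} = (x - 1)^2(x + 2)^2, χ_{M2} = (x - 1)^2(x + 2)^2, χ_{M3} = (x - 5)^4, χ_{M4} = (x - 1)^2(x + 2)^2.

{M1, M2, M4}: invariant factors x - 1, (x - 1)(x + 2)^2.

{M3}: invariant factors (x - 5)^2, (x - 5)^2.

Matrices are similar if and only if their invariant-factor lists agree; the partition into similarity classes is {M1, M2, M4}, {M3}.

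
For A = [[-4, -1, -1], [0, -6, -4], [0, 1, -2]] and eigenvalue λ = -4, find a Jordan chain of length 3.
v_1 = [[0, -1, 1]]^T, v_2 = [[0, -2, 1]]^T, v_3 = [[1, 0, 0]]^T

We seek v_1 ∈ ker((A + 4I)^3) \ ker((A + 4I)^2), then set v_{i+1} = (A + 4I) v_i.

One such chain is v_1 = [[0, -1, 1]]^T, v_2 = [[0, -2, 1]]^T, v_3 = [[1, 0, 0]]^T. Check: (A + 4I) v_3 = [[0, 0, 0]]^T = 0.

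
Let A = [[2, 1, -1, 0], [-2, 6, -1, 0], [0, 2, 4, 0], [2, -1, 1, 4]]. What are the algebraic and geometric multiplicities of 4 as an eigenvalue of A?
The characteristic polynomial is (x - 4)^4, so the factor x - 4 appears with exponent 4: the algebraic multiplicity is 4.

rank(A - 4I) = 2, so the eigenspace has dimension 4 - 2 = 2: the geometric multiplicity is 2.

Since 2 < 4, A is not diagonalizable.

algebraic multiplicity 4, geometric multiplicity 2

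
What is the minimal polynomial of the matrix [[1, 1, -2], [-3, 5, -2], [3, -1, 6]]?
m_A(x) = (x - 4)^2

The characteristic polynomial factors as (x - 4)^3. The minimal polynomial is ∏(x - λ)^{k_λ} where k_λ is the size of the largest Jordan block at λ.

For λ = 4: rank(A - 4I) = 1, and the largest Jordan block has size 2 (the smallest k with rank((A - 4I)^k) = rank((A - 4I)^(k+1))).

So m_A(x) = (x - 4)^2.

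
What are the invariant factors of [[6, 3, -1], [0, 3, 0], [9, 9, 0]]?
x - 3, (x - 3)^2

The Jordan structure of A has elementary divisors (x - 3)^2, (x - 3). Arranging the block sizes at each eigenvalue in decreasing order and taking row products gives the invariant factors.

Invariant factors (smallest first, each dividing the next): x - 3, (x - 3)^2.

Check: the last factor (x - 3)^2 is the minimal polynomial, and the product (x - 3)^3 is the characteristic polynomial.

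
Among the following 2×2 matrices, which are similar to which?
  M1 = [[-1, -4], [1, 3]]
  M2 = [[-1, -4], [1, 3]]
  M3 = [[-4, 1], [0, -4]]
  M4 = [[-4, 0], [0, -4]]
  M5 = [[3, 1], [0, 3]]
4 classes: {M1, M2}, {M3}, {M4}, {M5}

Characteristic polynomials: χ_{M1} = (x - 1)^2, χ_{M2} = (x - 1)^2, χ_{M3} = (x + 4)^2, χ_{M4} = (x + 4)^2, χ_{M5} = (x - 3)^2.

{M1, M2}: invariant factors (x - 1)^2.

{M3}: invariant factors (x + 4)^2.

{M4}: invariant factors x + 4, x + 4.

{M5}: invariant factors (x - 3)^2.

Matrices are similar if and only if their invariant-factor lists agree; the partition into similarity classes is {M1, M2}, {M3}, {M4}, {M5}.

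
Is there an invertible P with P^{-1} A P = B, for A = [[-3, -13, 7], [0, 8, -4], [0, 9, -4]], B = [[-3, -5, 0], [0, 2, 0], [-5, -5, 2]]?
No.

Both have characteristic polynomial (x - 2)^2(x + 3), but the minimal polynomial of A is (x - 2)^2(x + 3) while the minimal polynomial of B is (x - 2)(x + 3). The minimal polynomial is a similarity invariant, so A and B are not similar.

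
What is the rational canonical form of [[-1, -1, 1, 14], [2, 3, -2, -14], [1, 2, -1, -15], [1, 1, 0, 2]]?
R = [[0, 0, 0, 15], [1, 0, 0, 1], [0, 1, 0, -2], [0, 0, 1, 3]]

The invariant factors of A (the non-unit diagonal entries of the Smith normal form of xI - A over ℚ[x]) are (x - 3)(x^3 + 2x + 5), each dividing the next. The characteristic polynomial is their product, (x - 3)(x^3 + 2x + 5).

The rational canonical form is the block-diagonal matrix of companion matrices C(f_i):
R = [[0, 0, 0, 15], [1, 0, 0, 1], [0, 1, 0, -2], [0, 0, 1, 3]].

Note the characteristic polynomial does not split into linear factors over ℚ, so A has no Jordan form over ℚ; the rational canonical form exists over any field.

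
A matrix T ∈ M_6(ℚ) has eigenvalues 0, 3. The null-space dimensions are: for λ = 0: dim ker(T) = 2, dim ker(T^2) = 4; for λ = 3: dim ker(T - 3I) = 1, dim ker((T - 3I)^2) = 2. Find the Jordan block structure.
λ = 0: successive nullity increments [2, 2] count blocks of size ≥ k; block sizes are [2, 2].
λ = 3: successive nullity increments [1, 1] count blocks of size ≥ k; block sizes are [2].

Jordan blocks: (0, 2), (0, 2), (3, 2)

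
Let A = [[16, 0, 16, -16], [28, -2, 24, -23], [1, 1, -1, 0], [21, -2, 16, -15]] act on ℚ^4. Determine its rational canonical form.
The invariant factors of A (the non-unit diagonal entries of the Smith normal form of xI - A over ℚ[x]) are (x^2 + x + 4)^2, each dividing the next. The characteristic polynomial is their product, (x^2 + x + 4)^2.

The rational canonical form is the block-diagonal matrix of companion matrices C(f_i):
R = [[0, 0, 0, -16], [1, 0, 0, -8], [0, 1, 0, -9], [0, 0, 1, -2]].

Note the characteristic polynomial does not split into linear factors over ℚ, so A has no Jordan form over ℚ; the rational canonical form exists over any field.

R = [[0, 0, 0, -16], [1, 0, 0, -8], [0, 1, 0, -9], [0, 0, 1, -2]]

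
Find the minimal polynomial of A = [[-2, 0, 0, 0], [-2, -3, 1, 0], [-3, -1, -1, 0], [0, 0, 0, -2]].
m_A(x) = (x + 2)^3

The characteristic polynomial factors as (x + 2)^4. The minimal polynomial is ∏(x - λ)^{k_λ} where k_λ is the size of the largest Jordan block at λ.

For λ = -2: rank(A + 2I) = 2, and the largest Jordan block has size 3 (the smallest k with rank((A + 2I)^k) = rank((A + 2I)^(k+1))).

So m_A(x) = (x + 2)^3.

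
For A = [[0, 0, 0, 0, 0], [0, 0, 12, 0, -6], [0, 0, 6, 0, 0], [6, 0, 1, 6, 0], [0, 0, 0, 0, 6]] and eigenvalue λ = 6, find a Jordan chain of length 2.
We seek v_1 ∈ ker((A - 6I)^2) \ ker(A - 6I), then set v_{i+1} = (A - 6I) v_i.

One such chain is v_1 = [[0, 2, 1, 0, 0]]^T, v_2 = [[0, 0, 0, 1, 0]]^T. Check: (A - 6I) v_2 = [[0, 0, 0, 0, 0]]^T = 0.

v_1 = [[0, 2, 1, 0, 0]]^T, v_2 = [[0, 0, 0, 1, 0]]^T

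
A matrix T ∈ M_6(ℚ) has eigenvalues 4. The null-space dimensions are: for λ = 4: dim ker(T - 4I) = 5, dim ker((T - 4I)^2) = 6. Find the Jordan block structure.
Jordan blocks: (4, 2), (4, 1), (4, 1), (4, 1), (4, 1)

λ = 4: successive nullity increments [5, 1] count blocks of size ≥ k; block sizes are [2, 1, 1, 1, 1].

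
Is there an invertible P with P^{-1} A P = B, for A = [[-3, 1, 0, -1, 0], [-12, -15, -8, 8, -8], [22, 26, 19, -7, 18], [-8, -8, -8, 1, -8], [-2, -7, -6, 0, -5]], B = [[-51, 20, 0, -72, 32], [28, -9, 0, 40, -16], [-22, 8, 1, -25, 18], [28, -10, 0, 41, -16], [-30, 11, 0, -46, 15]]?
Yes.

Two matrices over a field are similar if and only if they have the same invariant factors.

Both A and B have characteristic polynomial (x - 5)(x - 1)^2(x + 5)^2 and minimal polynomial (x - 5)(x - 1)^2(x + 5)^2. Computing further, both have invariant factors (x - 5)(x - 1)^2(x + 5)^2. Hence A and B are similar.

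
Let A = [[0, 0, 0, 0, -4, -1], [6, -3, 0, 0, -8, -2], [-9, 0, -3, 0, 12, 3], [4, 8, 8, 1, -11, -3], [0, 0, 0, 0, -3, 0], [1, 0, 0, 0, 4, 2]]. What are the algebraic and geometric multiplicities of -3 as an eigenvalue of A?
The characteristic polynomial is (x - 1)^3(x + 3)^3, so the factor x + 3 appears with exponent 3: the algebraic multiplicity is 3.

rank(A + 3I) = 3, so the eigenspace has dimension 6 - 3 = 3: the geometric multiplicity is 3.

algebraic multiplicity 3, geometric multiplicity 3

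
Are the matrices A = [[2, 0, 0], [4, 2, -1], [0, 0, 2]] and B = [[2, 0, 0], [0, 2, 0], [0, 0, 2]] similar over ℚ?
No.

Both have characteristic polynomial (x - 2)^3, but the minimal polynomial of A is (x - 2)^2 while the minimal polynomial of B is x - 2. The minimal polynomial is a similarity invariant, so A and B are not similar.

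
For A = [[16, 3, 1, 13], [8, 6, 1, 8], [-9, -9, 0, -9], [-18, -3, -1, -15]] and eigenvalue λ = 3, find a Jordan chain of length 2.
v_1 = [[-2, 0, 1, 2]]^T, v_2 = [[1, 1, -3, -1]]^T

We seek v_1 ∈ ker((A - 3I)^2) \ ker(A - 3I), then set v_{i+1} = (A - 3I) v_i.

One such chain is v_1 = [[-2, 0, 1, 2]]^T, v_2 = [[1, 1, -3, -1]]^T. Check: (A - 3I) v_2 = [[0, 0, 0, 0]]^T = 0.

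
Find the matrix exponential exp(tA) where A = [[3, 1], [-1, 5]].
A has Jordan form J = [[4, 1], [0, 4]] with A = PJP^{-1}, so e^{tA} = P e^{tJ} P^{-1}.

For a Jordan block J_k(λ), e^{tJ_k(λ)} = e^{λt} · (I + tN + t^2 N^2/2! + ... + t^{k-1} N^{k-1}/(k-1)!) where N is the nilpotent superdiagonal part.

Assembling the blocks and conjugating back gives the entries of e^{tA} as shown above.

e^{tA} = [[(1 - t)*e^{4*t}, t*e^{4*t}], [-t*e^{4*t}, (t + 1)*e^{4*t}]]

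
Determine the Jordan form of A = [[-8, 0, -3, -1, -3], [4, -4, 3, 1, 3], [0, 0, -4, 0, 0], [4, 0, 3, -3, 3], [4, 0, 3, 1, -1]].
J = [[-4, 1, 0, 0, 0], [0, -4, 0, 0, 0], [0, 0, -4, 0, 0], [0, 0, 0, -4, 0], [0, 0, 0, 0, -4]]

The characteristic polynomial is det(xI - A) = (x + 4)^5, so the eigenvalues are -4 (algebraic multiplicity 5).

For λ = -4: rank(A + 4I) = 1, rank((A + 4I)^2) = 0. The eigenspace has dimension 5 - 1 = 4, so there are 4 Jordan blocks; the rank sequence gives block sizes [2, 1, 1, 1].

Assembling the blocks gives the Jordan form J above.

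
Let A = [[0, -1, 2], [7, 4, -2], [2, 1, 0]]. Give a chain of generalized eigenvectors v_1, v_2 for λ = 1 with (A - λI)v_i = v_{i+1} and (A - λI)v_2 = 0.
We seek v_1 ∈ ker((A - I)^2) \ ker(A - I), then set v_{i+1} = (A - I) v_i.

One such chain is v_1 = [[-1, 4, 1]]^T, v_2 = [[-1, 3, 1]]^T. Check: (A - I) v_2 = [[0, 0, 0]]^T = 0.

v_1 = [[-1, 4, 1]]^T, v_2 = [[-1, 3, 1]]^T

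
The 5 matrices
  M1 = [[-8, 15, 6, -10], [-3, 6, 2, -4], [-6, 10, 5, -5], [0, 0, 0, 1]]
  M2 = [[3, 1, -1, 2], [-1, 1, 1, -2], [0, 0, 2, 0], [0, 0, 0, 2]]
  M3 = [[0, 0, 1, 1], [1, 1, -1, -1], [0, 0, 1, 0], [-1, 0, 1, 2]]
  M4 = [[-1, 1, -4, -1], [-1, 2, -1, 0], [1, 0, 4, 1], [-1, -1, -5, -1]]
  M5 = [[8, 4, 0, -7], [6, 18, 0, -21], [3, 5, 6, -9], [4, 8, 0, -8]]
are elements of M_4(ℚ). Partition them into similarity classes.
Characteristic polynomials: χ_{M1} = (x - 1)^4, χ_{M2} = (x - 2)^4, χ_{M3} = (x - 1)^4, χ_{M4} = (x - 1)^4, χ_{M5} = (x - 6)^4.

{M1, M4}: invariant factors (x - 1)^2, (x - 1)^2.

{M2}: invariant factors x - 2, x - 2, (x - 2)^2.

{M3}: invariant factors x - 1, x - 1, (x - 1)^2.

{M5}: invariant factors (x - 6)^2, (x - 6)^2.

Matrices are similar if and only if their invariant-factor lists agree; the partition into similarity classes is {M1, M4}, {M2}, {M3}, {M5}.

4 classes: {M1, M4}, {M2}, {M3}, {M5}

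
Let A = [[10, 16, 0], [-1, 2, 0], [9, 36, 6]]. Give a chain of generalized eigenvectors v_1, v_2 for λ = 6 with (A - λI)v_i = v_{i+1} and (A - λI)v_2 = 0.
v_1 = [[-3, 1, -5]]^T, v_2 = [[4, -1, 9]]^T

We seek v_1 ∈ ker((A - 6I)^2) \ ker(A - 6I), then set v_{i+1} = (A - 6I) v_i.

One such chain is v_1 = [[-3, 1, -5]]^T, v_2 = [[4, -1, 9]]^T. Check: (A - 6I) v_2 = [[0, 0, 0]]^T = 0.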